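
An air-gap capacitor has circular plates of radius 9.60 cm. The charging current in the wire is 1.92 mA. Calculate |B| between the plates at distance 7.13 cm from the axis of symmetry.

2.97×10^-9 T

No conduction current crosses the gap, so I_d there equals the 1.92×10^-3 A in the leads.
∮B·dl = μ₀ I_d,enc with I_d,enc = I_d r²/R² = 1.059×10^-3 A; so B = μ₀ I_d,enc/(2πr) = 2.97×10^-9 T.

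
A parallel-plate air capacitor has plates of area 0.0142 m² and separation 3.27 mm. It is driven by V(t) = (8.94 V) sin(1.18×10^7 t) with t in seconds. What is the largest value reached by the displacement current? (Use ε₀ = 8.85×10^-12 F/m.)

The displacement current equals the conduction current C dV/dt, which peaks at C V₀ ω.
With C = ε₀A/d = (8.85×10^-12)(0.0142)/(3.27×10^-3) = 3.843×10^-11 F and ω = 1.18×10^7 rad/s, I_d,max = (3.843×10^-11)(8.94)(1.18×10^7) = 4.05×10^-3 A.

4.05×10^-3 A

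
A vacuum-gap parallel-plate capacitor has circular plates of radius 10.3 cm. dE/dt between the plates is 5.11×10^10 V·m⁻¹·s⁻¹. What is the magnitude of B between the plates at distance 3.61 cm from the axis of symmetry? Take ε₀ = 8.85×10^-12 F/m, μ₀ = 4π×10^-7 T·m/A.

1.03×10^-8 T

Through the whole plate area (πR² = 0.03333 m²), I_d = ε₀ πR² dE/dt = 0.01507 A.
For r < R the Ampère–Maxwell law gives B(2πr) = μ₀ I_d (r²/R²), so B = μ₀ I_d r/(2πR²) = (4π×10^-7)(0.01507)(0.0361)/(2π·0.103²) = 1.03×10^-8 T.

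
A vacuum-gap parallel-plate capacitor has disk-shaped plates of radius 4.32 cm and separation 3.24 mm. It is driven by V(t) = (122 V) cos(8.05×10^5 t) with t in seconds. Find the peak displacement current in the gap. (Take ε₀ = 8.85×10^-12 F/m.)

1.57×10^-3 A

C = ε₀A/d = (8.85×10^-12)(5.863×10^-3)/(3.24×10^-3) = 1.601×10^-11 F; ω = 8.05×10^5 rad/s.
I_d = C dV/dt, so |I_d|_max = C V₀ ω = (1.601×10^-11)(122)(8.05×10^5) = 1.57×10^-3 A.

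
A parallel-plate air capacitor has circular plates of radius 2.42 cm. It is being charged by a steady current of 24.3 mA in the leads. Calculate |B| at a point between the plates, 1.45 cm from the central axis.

No conduction current crosses the gap, so I_d there equals the 0.0243 A in the leads.
∮B·dl = μ₀ I_d,enc with I_d,enc = I_d r²/R² = 8.724×10^-3 A; so B = μ₀ I_d,enc/(2πr) = 1.20×10^-7 T.

1.20×10^-7 T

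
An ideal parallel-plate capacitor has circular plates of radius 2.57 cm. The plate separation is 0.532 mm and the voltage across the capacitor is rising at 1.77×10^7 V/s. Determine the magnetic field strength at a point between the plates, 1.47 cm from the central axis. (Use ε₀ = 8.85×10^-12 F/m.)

I_d = C dV/dt with C = ε₀πR²/d = 3.452×10^-11 F, so I_d = (3.452×10^-11)(1.77×10^7) = 6.110×10^-4 A.
∮B·dl = μ₀ I_d,enc with I_d,enc = I_d r²/R² = 1.999×10^-4 A; so B = μ₀ I_d,enc/(2πr) = 2.72×10^-9 T.

2.72×10^-9 T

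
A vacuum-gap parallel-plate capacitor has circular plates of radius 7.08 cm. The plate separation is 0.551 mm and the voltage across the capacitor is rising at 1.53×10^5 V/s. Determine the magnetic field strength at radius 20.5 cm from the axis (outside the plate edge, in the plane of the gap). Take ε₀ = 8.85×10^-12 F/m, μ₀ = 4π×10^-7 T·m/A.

With E = V/d, dE/dt = 2.777×10^8 V/(m·s) and πR² = 0.01575 m², giving I_d = ε₀ πR² dE/dt = 3.871×10^-5 A.
For r ≥ R the full I_d is enclosed: B = μ₀ I_d/(2πr) = (4π×10^-7)(3.871×10^-5)/(2π·0.205) = 3.78×10^-11 T.

3.78×10^-11 T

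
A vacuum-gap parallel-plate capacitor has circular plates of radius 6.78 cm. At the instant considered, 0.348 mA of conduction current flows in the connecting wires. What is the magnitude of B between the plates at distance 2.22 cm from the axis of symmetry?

Between the plates the displacement current equals the wire current: I_d = 0.348 mA = 3.48×10^-4 A.
∮B·dl = μ₀ I_d,enc with I_d,enc = I_d r²/R² = 3.731×10^-5 A; so B = μ₀ I_d,enc/(2πr) = 3.36×10^-10 T.

3.36×10^-10 T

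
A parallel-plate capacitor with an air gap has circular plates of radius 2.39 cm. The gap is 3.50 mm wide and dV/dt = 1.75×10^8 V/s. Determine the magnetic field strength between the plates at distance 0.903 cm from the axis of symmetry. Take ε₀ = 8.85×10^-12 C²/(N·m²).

dE/dt = (dV/dt)/d = 5.000×10^10 V/(m·s); I_d = ε₀(πR²)(dE/dt) = (8.85×10^-12)(1.795×10^-3)(5.000×10^10) = 7.943×10^-4 A.
∮B·dl = μ₀ I_d,enc with I_d,enc = I_d r²/R² = 1.134×10^-4 A; so B = μ₀ I_d,enc/(2πr) = 2.51×10^-9 T.

2.51×10^-9 T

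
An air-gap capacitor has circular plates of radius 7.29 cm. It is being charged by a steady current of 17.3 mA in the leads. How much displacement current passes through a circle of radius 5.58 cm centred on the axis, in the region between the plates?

Between the plates the displacement current equals the wire current: I_d = 17.3 mA = 0.0173 A.
Since J_d is uniform, the enclosed fraction is (r/R)² = 0.5859, giving I_d,enc = 0.0101 A.

0.0101 A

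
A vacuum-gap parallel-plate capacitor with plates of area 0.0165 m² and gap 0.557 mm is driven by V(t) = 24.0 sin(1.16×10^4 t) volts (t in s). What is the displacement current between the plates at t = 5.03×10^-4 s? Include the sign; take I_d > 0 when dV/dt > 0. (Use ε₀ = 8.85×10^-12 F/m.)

C = ε₀A/d = (8.85×10^-12)(0.0165)/(5.57×10^-4) = 2.622×10^-10 F. dV/dt = V₀ω·cos(ωt); at ωt = 5.8348 rad this factor is 0.9011.
I_d = C dV/dt = (2.622×10^-10)(24.0)(1.16×10^4)(0.9011) = 6.58×10^-5 A.

6.58×10^-5 A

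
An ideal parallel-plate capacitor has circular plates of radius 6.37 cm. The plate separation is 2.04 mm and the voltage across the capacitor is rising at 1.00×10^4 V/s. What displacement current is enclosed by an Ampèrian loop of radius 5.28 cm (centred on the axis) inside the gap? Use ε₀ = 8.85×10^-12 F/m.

With E = V/d, dE/dt = 4.902×10^6 V/(m·s) and πR² = 0.01275 m², giving I_d = ε₀ πR² dE/dt = 5.531×10^-7 A.
Since J_d is uniform, the enclosed fraction is (r/R)² = 0.6871, giving I_d,enc = 3.80×10^-7 A.

3.80×10^-7 A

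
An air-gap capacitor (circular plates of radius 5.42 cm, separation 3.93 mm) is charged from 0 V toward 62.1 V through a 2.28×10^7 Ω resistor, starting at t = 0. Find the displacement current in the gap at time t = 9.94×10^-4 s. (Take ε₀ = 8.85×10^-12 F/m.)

C = ε₀A/d = (8.85×10^-12)(9.229×10^-3)/(3.93×10^-3) = 2.078×10^-11 F, so τ = RC = 4.738×10^-4 s.
The conduction current is I(t) = (V₀/R) e^(−t/τ), and the displacement current between the plates equals it.
t/τ = 2.098; I_d = (62.1/2.28×10^7) · e^(−2.098) = (2.724×10^-6)(0.1227) = 3.34×10^-7 A.

3.34×10^-7 A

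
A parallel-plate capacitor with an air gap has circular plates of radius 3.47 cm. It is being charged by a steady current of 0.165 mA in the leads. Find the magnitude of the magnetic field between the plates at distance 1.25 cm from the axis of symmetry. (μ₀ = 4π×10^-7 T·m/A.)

3.43×10^-10 T

No conduction current crosses the gap, so I_d there equals the 1.65×10^-4 A in the leads.
For r < R the Ampère–Maxwell law gives B(2πr) = μ₀ I_d (r²/R²), so B = μ₀ I_d r/(2πR²) = (4π×10^-7)(1.65×10^-4)(0.0125)/(2π·0.0347²) = 3.43×10^-10 T.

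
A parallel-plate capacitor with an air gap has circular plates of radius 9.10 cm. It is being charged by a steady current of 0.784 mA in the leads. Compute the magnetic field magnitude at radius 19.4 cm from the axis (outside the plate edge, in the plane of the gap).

8.08×10^-10 T

By continuity the displacement current in the gap matches the conduction current: I_d = 7.84×10^-4 A.
With r > R the enclosed displacement current is the full I_d; B = μ₀ I_d / (2πr) = 8.08×10^-10 T.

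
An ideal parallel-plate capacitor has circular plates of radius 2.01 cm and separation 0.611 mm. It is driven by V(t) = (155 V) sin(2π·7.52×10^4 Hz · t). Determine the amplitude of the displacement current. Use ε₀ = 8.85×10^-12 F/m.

1.35×10^-3 A

C = ε₀A/d = (8.85×10^-12)(1.269×10^-3)/(6.11×10^-4) = 1.838×10^-11 F; ω = 2πf = 4.725×10^5 rad/s.
I_d = C dV/dt, so |I_d|_max = C V₀ ω = (1.838×10^-11)(155)(4.725×10^5) = 1.35×10^-3 A.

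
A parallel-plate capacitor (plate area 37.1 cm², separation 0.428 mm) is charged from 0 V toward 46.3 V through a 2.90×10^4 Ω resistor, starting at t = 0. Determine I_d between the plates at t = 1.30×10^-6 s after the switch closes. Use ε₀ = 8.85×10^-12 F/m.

C = ε₀A/d = (8.85×10^-12)(3.71×10^-3)/(4.28×10^-4) = 7.671×10^-11 F, so τ = RC = 2.225×10^-6 s.
The conduction current is I(t) = (V₀/R) e^(−t/τ), and the displacement current between the plates equals it.
t/τ = 0.5843; I_d = (46.3/2.90×10^4) · e^(−0.5843) = (1.597×10^-3)(0.5575) = 8.90×10^-4 A.

8.90×10^-4 A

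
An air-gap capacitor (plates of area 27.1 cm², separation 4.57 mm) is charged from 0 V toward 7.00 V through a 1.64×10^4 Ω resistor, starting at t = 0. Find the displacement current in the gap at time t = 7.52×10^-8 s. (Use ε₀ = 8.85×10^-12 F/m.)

C = ε₀A/d = (8.85×10^-12)(2.71×10^-3)/(4.57×10^-3) = 5.248×10^-12 F and τ = RC = 8.607×10^-8 s. I_d in the gap equals the RC charging current.
I_d(t) = (V₀/R) e^(−t/τ) = 4.268×10^-4 · e^(−0.8737) = 1.78×10^-4 A.

1.78×10^-4 A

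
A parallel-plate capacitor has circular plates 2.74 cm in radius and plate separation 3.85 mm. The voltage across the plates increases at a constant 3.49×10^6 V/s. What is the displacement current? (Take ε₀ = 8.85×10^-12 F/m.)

1.89×10^-5 A

The field between the plates is E = V/d, so dE/dt = (3.49×10^6)/(3.85×10^-3 m) = 9.065×10^8 V/(m·s).
I_d = ε₀ A (dE/dt) = (8.85×10^-12)(2.359×10^-3)(9.065×10^8) = 1.89×10^-5 A.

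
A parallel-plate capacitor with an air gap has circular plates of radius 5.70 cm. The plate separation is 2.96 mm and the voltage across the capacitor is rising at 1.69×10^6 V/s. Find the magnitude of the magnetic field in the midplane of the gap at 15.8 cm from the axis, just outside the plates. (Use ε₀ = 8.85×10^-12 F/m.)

6.53×10^-11 T

dE/dt = (dV/dt)/d = 5.709×10^8 V/(m·s); I_d = ε₀(πR²)(dE/dt) = (8.85×10^-12)(0.01021)(5.709×10^8) = 5.159×10^-5 A.
With r > R the enclosed displacement current is the full I_d; B = μ₀ I_d / (2πr) = 6.53×10^-11 T.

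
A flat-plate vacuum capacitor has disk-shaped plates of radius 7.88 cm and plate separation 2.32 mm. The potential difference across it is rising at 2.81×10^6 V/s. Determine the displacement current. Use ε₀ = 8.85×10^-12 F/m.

The displacement current equals the charging current C dV/dt. With C = ε₀A/d = (8.85×10^-12)(0.01951)/(2.32×10^-3) = 7.442×10^-11 F, I_d = (7.442×10^-11)(2.81×10^6) = 2.09×10^-4 A.

2.09×10^-4 A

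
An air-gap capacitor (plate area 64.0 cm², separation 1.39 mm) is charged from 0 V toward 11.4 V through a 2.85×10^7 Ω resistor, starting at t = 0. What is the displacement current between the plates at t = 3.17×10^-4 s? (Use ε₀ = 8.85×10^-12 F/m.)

3.04×10^-7 A

C = ε₀A/d = (8.85×10^-12)(6.40×10^-3)/(1.39×10^-3) = 4.075×10^-11 F, so τ = RC = 1.161×10^-3 s.
The conduction current is I(t) = (V₀/R) e^(−t/τ), and the displacement current between the plates equals it.
t/τ = 0.2730; I_d = (11.4/2.85×10^7) · e^(−0.2730) = (4.000×10^-7)(0.7611) = 3.04×10^-7 A.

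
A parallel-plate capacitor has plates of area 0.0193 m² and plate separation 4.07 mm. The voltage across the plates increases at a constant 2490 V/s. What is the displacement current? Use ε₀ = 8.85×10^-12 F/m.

The field between the plates is E = V/d, so dE/dt = (2490)/(4.07×10^-3 m) = 6.118×10^5 V/(m·s).
I_d = ε₀ A (dE/dt) = (8.85×10^-12)(0.0193)(6.118×10^5) = 1.04×10^-7 A.

1.04×10^-7 A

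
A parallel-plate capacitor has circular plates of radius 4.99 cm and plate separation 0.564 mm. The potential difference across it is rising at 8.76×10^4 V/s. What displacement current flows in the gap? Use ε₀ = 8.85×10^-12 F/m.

1.08×10^-5 A

E = V/d so dE/dt = (dV/dt)/d = 1.553×10^8 V/(m·s), and I_d = ε₀ A dE/dt = (8.85×10^-12)(7.823×10^-3)(1.553×10^8) = 1.08×10^-5 A.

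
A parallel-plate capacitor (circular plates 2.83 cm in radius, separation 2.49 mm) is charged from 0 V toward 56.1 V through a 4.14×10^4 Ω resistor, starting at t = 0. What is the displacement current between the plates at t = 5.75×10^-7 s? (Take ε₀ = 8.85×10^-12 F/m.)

2.87×10^-4 A

C = ε₀A/d = (8.85×10^-12)(2.516×10^-3)/(2.49×10^-3) = 8.942×10^-12 F and τ = RC = 3.702×10^-7 s. I_d in the gap equals the RC charging current.
I_d(t) = (V₀/R) e^(−t/τ) = 1.355×10^-3 · e^(−1.553) = 2.87×10^-4 A.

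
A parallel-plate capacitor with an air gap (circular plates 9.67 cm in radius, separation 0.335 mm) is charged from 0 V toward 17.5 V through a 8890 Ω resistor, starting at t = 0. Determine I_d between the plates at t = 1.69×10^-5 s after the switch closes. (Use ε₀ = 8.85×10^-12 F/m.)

C = ε₀A/d = (8.85×10^-12)(0.02938)/(3.35×10^-4) = 7.762×10^-10 F, so τ = RC = 6.900×10^-6 s.
The conduction current is I(t) = (V₀/R) e^(−t/τ), and the displacement current between the plates equals it.
t/τ = 2.449; I_d = (17.5/8890) · e^(−2.449) = (1.969×10^-3)(0.08638) = 1.70×10^-4 A.

1.70×10^-4 A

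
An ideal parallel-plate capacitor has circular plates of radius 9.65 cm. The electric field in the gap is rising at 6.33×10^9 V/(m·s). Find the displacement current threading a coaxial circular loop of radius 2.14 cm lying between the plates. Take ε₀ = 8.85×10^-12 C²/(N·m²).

8.06×10^-5 A

I_d = ε₀ dΦ_E/dt = ε₀ πR² (dE/dt) = (8.85×10^-12)(0.02926)(6.33×10^9) = 1.639×10^-3 A through the full plate area.
The field is uniform, so I_d,enc = I_d (r/R)² = (1.639×10^-3)(2.14/9.65)² = 8.06×10^-5 A.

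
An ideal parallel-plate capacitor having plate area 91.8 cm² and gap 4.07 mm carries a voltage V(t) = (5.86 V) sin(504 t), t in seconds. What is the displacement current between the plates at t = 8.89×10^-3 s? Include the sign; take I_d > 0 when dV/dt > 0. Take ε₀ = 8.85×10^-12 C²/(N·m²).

C = ε₀A/d = (8.85×10^-12)(9.18×10^-3)/(4.07×10^-3) = 1.996×10^-11 F. dV/dt = V₀ω·cos(ωt); at ωt = 4.48056 rad this factor is -0.2298.
I_d = C dV/dt = (1.996×10^-11)(5.86)(504)(-0.2298) = -1.35×10^-8 A.

-1.35×10^-8 A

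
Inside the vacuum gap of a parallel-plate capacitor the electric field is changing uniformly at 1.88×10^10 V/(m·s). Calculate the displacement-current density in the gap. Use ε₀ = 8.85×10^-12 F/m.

The displacement-current density is ε₀ ∂E/∂t = (8.85×10^-12)(1.88×10^10) = 0.166 A/m².

0.166 A/m²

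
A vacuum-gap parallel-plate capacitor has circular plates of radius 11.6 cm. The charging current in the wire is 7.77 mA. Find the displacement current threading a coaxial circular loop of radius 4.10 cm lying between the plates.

By continuity the displacement current in the gap matches the conduction current: I_d = 7.77×10^-3 A.
Through an area πr² the displacement current is I_d·(πr²/πR²) = I_d (r/R)² = 9.71×10^-4 A.

9.71×10^-4 A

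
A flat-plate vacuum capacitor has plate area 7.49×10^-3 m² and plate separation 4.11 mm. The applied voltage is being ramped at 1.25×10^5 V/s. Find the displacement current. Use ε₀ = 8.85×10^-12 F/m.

2.02×10^-6 A

The displacement current equals the charging current C dV/dt. With C = ε₀A/d = (8.85×10^-12)(7.49×10^-3)/(4.11×10^-3) = 1.613×10^-11 F, I_d = (1.613×10^-11)(1.25×10^5) = 2.02×10^-6 A.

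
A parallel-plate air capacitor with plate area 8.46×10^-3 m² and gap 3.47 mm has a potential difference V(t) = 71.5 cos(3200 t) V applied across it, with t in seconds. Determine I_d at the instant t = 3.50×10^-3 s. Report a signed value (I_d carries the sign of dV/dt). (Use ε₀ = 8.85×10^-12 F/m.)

4.83×10^-6 A

dV/dt = (71.5)(3200)·−sin(11.2) = 2.240×10^5 V/s.
I_d = C dV/dt with C = ε₀A/d = (8.85×10^-12)(8.46×10^-3)/(3.47×10^-3) = 2.158×10^-11 F, so I_d = (2.158×10^-11)(2.240×10^5) = 4.83×10^-6 A.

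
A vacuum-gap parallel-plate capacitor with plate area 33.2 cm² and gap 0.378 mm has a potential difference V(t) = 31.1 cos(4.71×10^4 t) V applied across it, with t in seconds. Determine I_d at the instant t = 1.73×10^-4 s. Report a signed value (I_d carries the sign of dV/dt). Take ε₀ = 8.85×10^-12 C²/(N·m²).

dE/dt = (V₀ω/d)·−sin(ωt) with ωt = 8.1483 rad: (31.1)(4.71×10^4)(-0.9570)/(3.78×10^-4) = -3.709×10^9 V/(m·s).
I_d = ε₀ A dE/dt = (8.85×10^-12)(3.32×10^-3)(-3.709×10^9) = -1.09×10^-4 A.

-1.09×10^-4 A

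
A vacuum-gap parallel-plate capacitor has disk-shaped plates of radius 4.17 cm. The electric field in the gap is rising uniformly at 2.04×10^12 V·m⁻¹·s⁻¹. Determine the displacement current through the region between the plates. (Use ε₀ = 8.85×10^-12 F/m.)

The displacement current is ε₀ times dΦ_E/dt = ε₀ A dE/dt = (8.85×10^-12)(5.463×10^-3)(2.04×10^12) = 0.0986 A.

0.0986 A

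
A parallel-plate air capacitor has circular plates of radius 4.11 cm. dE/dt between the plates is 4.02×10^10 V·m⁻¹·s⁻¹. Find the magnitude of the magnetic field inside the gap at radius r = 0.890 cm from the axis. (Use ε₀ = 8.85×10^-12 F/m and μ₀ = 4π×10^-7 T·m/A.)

1.99×10^-9 T

Total displacement current: I_d = ε₀(πR²)(dE/dt) = (8.85×10^-12)(5.307×10^-3)(4.02×10^10) = 1.888×10^-3 A.
An Ampèrian loop of radius r encloses a fraction (r/R)² of I_d. Then B·2πr = μ₀ I_d (r/R)², giving B = μ₀ I_d r/(2πR²) = 1.99×10^-9 T.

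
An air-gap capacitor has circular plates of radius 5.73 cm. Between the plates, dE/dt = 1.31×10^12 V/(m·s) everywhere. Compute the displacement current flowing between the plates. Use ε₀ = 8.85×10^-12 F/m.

0.120 A

With a uniform field, Φ_E = EA, so I_d = ε₀ A dE/dt = 0.120 A.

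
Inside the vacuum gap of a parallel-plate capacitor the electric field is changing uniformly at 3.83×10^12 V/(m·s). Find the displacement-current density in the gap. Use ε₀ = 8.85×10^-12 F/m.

33.9 A/m²

The displacement-current density is ε₀ ∂E/∂t = (8.85×10^-12)(3.83×10^12) = 33.9 A/m².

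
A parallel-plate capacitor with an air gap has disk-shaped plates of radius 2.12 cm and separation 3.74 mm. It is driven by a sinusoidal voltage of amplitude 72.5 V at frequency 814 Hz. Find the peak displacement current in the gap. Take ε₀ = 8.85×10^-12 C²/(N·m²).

(dE/dt)_max = V₀ω/d = 9.915×10^7 V/(m·s); ω = 2πf = 5115 rad/s.
I_d,max = ε₀ A (dE/dt)_max = (8.85×10^-12)(1.412×10^-3)(9.915×10^7) = 1.24×10^-6 A.

1.24×10^-6 A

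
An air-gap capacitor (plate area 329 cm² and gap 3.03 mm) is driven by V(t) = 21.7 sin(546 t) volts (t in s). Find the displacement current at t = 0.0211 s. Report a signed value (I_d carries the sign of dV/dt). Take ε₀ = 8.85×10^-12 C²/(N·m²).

dV/dt = (21.7)(546)·cos(11.5206) = 5939 V/s.
I_d = C dV/dt with C = ε₀A/d = (8.85×10^-12)(0.0329)/(3.03×10^-3) = 9.609×10^-11 F, so I_d = (9.609×10^-11)(5939) = 5.71×10^-7 A.

5.71×10^-7 A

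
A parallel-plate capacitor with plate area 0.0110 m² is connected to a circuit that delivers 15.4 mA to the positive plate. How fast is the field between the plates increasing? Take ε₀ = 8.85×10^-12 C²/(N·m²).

Charge continuity gives I_d = I = 0.0154 A between the plates.
Since I_d = ε₀ A dE/dt, dE/dt = I_d/(ε₀A) = (0.0154)/((8.85×10^-12)(0.0110)) = 1.58×10^11 V/(m·s).

1.58×10^11 V/(m·s)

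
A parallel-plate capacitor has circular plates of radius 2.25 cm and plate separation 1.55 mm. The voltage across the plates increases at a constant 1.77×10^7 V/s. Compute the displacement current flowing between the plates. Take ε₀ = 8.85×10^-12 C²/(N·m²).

C = ε₀A/d = (8.85×10^-12)(1.590×10^-3)/(1.55×10^-3) = 9.078×10^-12 F.
I_d = C dV/dt = (9.078×10^-12)(1.77×10^7) = 1.61×10^-4 A.

1.61×10^-4 A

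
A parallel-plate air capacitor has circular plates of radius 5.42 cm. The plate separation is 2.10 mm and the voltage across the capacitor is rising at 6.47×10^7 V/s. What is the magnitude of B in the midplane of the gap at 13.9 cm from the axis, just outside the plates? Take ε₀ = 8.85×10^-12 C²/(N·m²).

I_d = C dV/dt with C = ε₀πR²/d = 3.889×10^-11 F, so I_d = (3.889×10^-11)(6.47×10^7) = 2.516×10^-3 A.
Outside the plates the loop encloses all of I_d, so B·2πr = μ₀ I_d and B = 3.62×10^-9 T.

3.62×10^-9 T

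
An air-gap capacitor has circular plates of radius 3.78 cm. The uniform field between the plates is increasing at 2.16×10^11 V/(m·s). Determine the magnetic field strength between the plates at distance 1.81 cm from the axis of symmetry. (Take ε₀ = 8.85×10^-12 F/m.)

I_d = ε₀ dΦ_E/dt = ε₀ πR² (dE/dt) = (8.85×10^-12)(4.489×10^-3)(2.16×10^11) = 8.581×10^-3 A through the full plate area.
An Ampèrian loop of radius r encloses a fraction (r/R)² of I_d. Then B·2πr = μ₀ I_d (r/R)², giving B = μ₀ I_d r/(2πR²) = 2.17×10^-8 T.

2.17×10^-8 T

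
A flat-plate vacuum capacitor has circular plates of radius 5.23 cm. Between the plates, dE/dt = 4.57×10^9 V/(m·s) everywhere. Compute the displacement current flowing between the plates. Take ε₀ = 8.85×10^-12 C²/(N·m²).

3.48×10^-4 A

I_d = ε₀ A (dE/dt) = (8.85×10^-12)(8.593×10^-3 m²)(4.57×10^9) = 3.48×10^-4 A.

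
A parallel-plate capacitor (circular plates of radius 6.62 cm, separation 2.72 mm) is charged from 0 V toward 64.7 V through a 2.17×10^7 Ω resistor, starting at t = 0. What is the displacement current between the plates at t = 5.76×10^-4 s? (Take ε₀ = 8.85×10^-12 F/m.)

C = ε₀A/d = (8.85×10^-12)(0.01377)/(2.72×10^-3) = 4.480×10^-11 F and τ = RC = 9.722×10^-4 s. I_d in the gap equals the RC charging current.
I_d(t) = (V₀/R) e^(−t/τ) = 2.982×10^-6 · e^(−0.5925) = 1.65×10^-6 A.

1.65×10^-6 A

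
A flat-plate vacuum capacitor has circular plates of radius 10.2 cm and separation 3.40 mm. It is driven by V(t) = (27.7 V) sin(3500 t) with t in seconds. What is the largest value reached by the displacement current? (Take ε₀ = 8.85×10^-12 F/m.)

C = ε₀A/d = (8.85×10^-12)(0.03269)/(3.40×10^-3) = 8.509×10^-11 F; ω = 3500 rad/s.
I_d = C dV/dt, so |I_d|_max = C V₀ ω = (8.509×10^-11)(27.7)(3500) = 8.25×10^-6 A.

8.25×10^-6 A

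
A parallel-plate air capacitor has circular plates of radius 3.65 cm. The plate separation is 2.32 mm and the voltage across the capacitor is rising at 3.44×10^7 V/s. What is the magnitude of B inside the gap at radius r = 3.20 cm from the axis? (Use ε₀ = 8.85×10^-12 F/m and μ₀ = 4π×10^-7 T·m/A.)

2.64×10^-9 T

dE/dt = (dV/dt)/d = 1.483×10^10 V/(m·s); I_d = ε₀(πR²)(dE/dt) = (8.85×10^-12)(4.185×10^-3)(1.483×10^10) = 5.493×10^-4 A.
For r < R the Ampère–Maxwell law gives B(2πr) = μ₀ I_d (r²/R²), so B = μ₀ I_d r/(2πR²) = (4π×10^-7)(5.493×10^-4)(0.0320)/(2π·0.0365²) = 2.64×10^-9 T.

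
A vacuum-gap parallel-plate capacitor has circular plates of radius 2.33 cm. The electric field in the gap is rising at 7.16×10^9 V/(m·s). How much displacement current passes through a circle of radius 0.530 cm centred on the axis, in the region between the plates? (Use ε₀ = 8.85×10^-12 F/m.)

5.59×10^-6 A

Total displacement current: I_d = ε₀(πR²)(dE/dt) = (8.85×10^-12)(1.706×10^-3)(7.16×10^9) = 1.081×10^-4 A.
Since J_d is uniform, the enclosed fraction is (r/R)² = 0.05174, giving I_d,enc = 5.59×10^-6 A.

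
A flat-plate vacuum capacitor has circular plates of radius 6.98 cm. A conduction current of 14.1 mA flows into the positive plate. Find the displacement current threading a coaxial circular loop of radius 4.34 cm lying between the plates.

5.45×10^-3 A

By continuity the displacement current in the gap matches the conduction current: I_d = 0.0141 A.
The field is uniform, so I_d,enc = I_d (r/R)² = (0.0141)(4.34/6.98)² = 5.45×10^-3 A.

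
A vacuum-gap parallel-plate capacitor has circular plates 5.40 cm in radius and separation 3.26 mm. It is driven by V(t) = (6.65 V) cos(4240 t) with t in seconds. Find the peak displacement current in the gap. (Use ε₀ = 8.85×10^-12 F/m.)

The displacement current equals the conduction current C dV/dt, which peaks at C V₀ ω.
With C = ε₀A/d = (8.85×10^-12)(9.161×10^-3)/(3.26×10^-3) = 2.487×10^-11 F and ω = 4240 rad/s, I_d,max = (2.487×10^-11)(6.65)(4240) = 7.01×10^-7 A.

7.01×10^-7 A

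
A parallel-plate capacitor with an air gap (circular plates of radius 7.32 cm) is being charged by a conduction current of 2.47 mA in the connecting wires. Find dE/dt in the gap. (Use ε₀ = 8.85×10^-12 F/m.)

1.66×10^10 V/(m·s)

By continuity, I_d in the gap equals the 2.47 mA flowing in the wire.
Inverting I_d = ε₀ A dE/dt gives dE/dt = 2.47×10^-3 / (8.85×10^-12 · 0.01683) = 1.66×10^10 V/(m·s).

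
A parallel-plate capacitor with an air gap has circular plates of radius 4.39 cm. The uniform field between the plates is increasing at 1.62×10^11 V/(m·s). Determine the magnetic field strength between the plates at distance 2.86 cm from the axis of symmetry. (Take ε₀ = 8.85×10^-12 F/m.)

2.58×10^-8 T

Through the whole plate area (πR² = 6.055×10^-3 m²), I_d = ε₀ πR² dE/dt = 8.681×10^-3 A.
∮B·dl = μ₀ I_d,enc with I_d,enc = I_d r²/R² = 3.684×10^-3 A; so B = μ₀ I_d,enc/(2πr) = 2.58×10^-8 T.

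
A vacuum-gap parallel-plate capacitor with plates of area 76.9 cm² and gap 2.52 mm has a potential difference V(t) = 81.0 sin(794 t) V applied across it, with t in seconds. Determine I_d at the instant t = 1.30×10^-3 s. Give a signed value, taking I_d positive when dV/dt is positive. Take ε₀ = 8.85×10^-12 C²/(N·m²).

dV/dt = (81.0)(794)·cos(1.0322) = 3.299×10^4 V/s.
I_d = C dV/dt with C = ε₀A/d = (8.85×10^-12)(7.69×10^-3)/(2.52×10^-3) = 2.701×10^-11 F, so I_d = (2.701×10^-11)(3.299×10^4) = 8.91×10^-7 A.

8.91×10^-7 A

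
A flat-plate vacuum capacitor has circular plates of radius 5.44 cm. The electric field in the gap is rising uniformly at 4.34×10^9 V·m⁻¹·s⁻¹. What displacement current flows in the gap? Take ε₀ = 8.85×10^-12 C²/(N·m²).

3.57×10^-4 A

I_d = ε₀ A (dE/dt) = (8.85×10^-12)(9.297×10^-3 m²)(4.34×10^9) = 3.57×10^-4 A.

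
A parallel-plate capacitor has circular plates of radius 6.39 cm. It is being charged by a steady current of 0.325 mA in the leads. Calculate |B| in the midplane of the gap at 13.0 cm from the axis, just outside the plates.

By continuity the displacement current in the gap matches the conduction current: I_d = 3.25×10^-4 A.
For r ≥ R the full I_d is enclosed: B = μ₀ I_d/(2πr) = (4π×10^-7)(3.25×10^-4)/(2π·0.130) = 5.00×10^-10 T.

5.00×10^-10 T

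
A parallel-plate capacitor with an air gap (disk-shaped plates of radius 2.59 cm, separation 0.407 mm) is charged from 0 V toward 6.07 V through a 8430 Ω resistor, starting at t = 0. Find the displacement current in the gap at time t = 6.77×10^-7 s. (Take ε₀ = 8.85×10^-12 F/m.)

1.25×10^-4 A

With C = ε₀A/d = (8.85×10^-12)(2.107×10^-3)/(4.07×10^-4) = 4.582×10^-11 F, the time constant is τ = RC = 3.863×10^-7 s, so t/τ = 1.753 and e^(−t/τ) = 0.1733.
I_d = I_cond = (V₀/R) e^(−t/τ) = (7.200×10^-4)(0.1733) = 1.25×10^-4 A.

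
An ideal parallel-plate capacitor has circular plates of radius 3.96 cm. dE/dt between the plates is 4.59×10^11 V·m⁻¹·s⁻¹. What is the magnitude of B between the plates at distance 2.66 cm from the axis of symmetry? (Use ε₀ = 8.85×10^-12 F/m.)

6.79×10^-8 T

Through the whole plate area (πR² = 4.927×10^-3 m²), I_d = ε₀ πR² dE/dt = 0.02001 A.
For r < R the Ampère–Maxwell law gives B(2πr) = μ₀ I_d (r²/R²), so B = μ₀ I_d r/(2πR²) = (4π×10^-7)(0.02001)(0.0266)/(2π·0.0396²) = 6.79×10^-8 T.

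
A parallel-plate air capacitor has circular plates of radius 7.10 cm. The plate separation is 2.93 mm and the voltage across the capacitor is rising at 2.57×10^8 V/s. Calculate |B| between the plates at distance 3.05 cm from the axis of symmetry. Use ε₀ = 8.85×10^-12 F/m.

1.49×10^-8 T

dE/dt = (dV/dt)/d = 8.771×10^10 V/(m·s); I_d = ε₀(πR²)(dE/dt) = (8.85×10^-12)(0.01584)(8.771×10^10) = 0.01230 A.
For r < R the Ampère–Maxwell law gives B(2πr) = μ₀ I_d (r²/R²), so B = μ₀ I_d r/(2πR²) = (4π×10^-7)(0.01230)(0.0305)/(2π·0.0710²) = 1.49×10^-8 T.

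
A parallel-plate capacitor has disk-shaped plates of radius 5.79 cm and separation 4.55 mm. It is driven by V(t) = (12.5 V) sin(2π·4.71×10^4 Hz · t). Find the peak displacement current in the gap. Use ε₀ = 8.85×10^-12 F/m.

The displacement current equals the conduction current C dV/dt, which peaks at C V₀ ω.
With C = ε₀A/d = (8.85×10^-12)(0.01053)/(4.55×10^-3) = 2.048×10^-11 F and ω = 2πf = 2.959×10^5 rad/s, I_d,max = (2.048×10^-11)(12.5)(2.959×10^5) = 7.58×10^-5 A.

7.58×10^-5 A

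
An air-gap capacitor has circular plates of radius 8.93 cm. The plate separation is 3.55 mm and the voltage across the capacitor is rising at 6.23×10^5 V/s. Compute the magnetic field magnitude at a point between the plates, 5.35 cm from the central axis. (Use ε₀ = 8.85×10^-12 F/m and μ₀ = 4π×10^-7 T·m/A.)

I_d = C dV/dt with C = ε₀πR²/d = 6.245×10^-11 F, so I_d = (6.245×10^-11)(6.23×10^5) = 3.891×10^-5 A.
∮B·dl = μ₀ I_d,enc with I_d,enc = I_d r²/R² = 1.397×10^-5 A; so B = μ₀ I_d,enc/(2πr) = 5.22×10^-11 T.

5.22×10^-11 T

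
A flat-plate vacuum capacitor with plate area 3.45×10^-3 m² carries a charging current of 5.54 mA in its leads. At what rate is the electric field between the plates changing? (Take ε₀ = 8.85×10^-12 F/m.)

1.81×10^11 V/(m·s)

Charge continuity gives I_d = I = 5.54×10^-3 A between the plates.
Since I_d = ε₀ A dE/dt, dE/dt = I_d/(ε₀A) = (5.54×10^-3)/((8.85×10^-12)(3.45×10^-3)) = 1.81×10^11 V/(m·s).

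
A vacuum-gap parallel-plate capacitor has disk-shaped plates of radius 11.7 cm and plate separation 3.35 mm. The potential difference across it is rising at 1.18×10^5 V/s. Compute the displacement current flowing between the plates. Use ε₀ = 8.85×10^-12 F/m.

1.34×10^-5 A

The field between the plates is E = V/d, so dE/dt = (1.18×10^5)/(3.35×10^-3 m) = 3.522×10^7 V/(m·s).
I_d = ε₀ A (dE/dt) = (8.85×10^-12)(0.04301)(3.522×10^7) = 1.34×10^-5 A.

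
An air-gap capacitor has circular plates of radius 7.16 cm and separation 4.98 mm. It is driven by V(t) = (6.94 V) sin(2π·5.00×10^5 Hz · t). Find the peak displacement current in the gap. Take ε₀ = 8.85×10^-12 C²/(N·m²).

6.24×10^-4 A

The displacement current equals the conduction current C dV/dt, which peaks at C V₀ ω.
With C = ε₀A/d = (8.85×10^-12)(0.01611)/(4.98×10^-3) = 2.863×10^-11 F and ω = 2πf = 3.142×10^6 rad/s, I_d,max = (2.863×10^-11)(6.94)(3.142×10^6) = 6.24×10^-4 A.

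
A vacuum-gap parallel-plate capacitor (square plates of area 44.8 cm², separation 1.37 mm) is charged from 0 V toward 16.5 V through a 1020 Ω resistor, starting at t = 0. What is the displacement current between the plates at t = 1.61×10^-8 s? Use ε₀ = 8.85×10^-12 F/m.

With C = ε₀A/d = (8.85×10^-12)(4.48×10^-3)/(1.37×10^-3) = 2.894×10^-11 F, the time constant is τ = RC = 2.952×10^-8 s, so t/τ = 0.5454 and e^(−t/τ) = 0.5796.
I_d = I_cond = (V₀/R) e^(−t/τ) = (0.01618)(0.5796) = 9.38×10^-3 A.

9.38×10^-3 A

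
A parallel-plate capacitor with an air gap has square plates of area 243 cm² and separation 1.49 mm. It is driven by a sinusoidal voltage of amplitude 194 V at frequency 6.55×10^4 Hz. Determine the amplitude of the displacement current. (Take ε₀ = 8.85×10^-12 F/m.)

(dE/dt)_max = V₀ω/d = 5.358×10^10 V/(m·s); ω = 2πf = 4.115×10^5 rad/s.
I_d,max = ε₀ A (dE/dt)_max = (8.85×10^-12)(0.0243)(5.358×10^10) = 0.0115 A.

0.0115 A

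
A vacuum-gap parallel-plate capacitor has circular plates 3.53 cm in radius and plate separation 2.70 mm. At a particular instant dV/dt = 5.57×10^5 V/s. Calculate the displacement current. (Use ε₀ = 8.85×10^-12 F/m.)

7.15×10^-6 A

C = ε₀A/d = (8.85×10^-12)(3.915×10^-3)/(2.70×10^-3) = 1.283×10^-11 F.
I_d = C dV/dt = (1.283×10^-11)(5.57×10^5) = 7.15×10^-6 A.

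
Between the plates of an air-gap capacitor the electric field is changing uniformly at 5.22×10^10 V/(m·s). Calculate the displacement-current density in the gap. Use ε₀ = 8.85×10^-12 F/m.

0.462 A/m²

J_d = ε₀ ∂E/∂t, so J_d = 0.462 A/m².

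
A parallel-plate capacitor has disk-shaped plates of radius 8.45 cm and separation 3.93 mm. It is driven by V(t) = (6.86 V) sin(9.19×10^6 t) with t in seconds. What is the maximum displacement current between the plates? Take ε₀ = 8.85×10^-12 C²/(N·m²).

3.18×10^-3 A

(dE/dt)_max = V₀ω/d = 1.604×10^10 V/(m·s); ω = 9.19×10^6 rad/s.
I_d,max = ε₀ A (dE/dt)_max = (8.85×10^-12)(0.02243)(1.604×10^10) = 3.18×10^-3 A.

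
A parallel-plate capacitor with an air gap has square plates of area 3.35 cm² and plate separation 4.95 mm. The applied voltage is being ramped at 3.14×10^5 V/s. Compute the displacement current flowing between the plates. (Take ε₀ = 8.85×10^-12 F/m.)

The displacement current equals the charging current C dV/dt. With C = ε₀A/d = (8.85×10^-12)(3.35×10^-4)/(4.95×10^-3) = 5.989×10^-13 F, I_d = (5.989×10^-13)(3.14×10^5) = 1.88×10^-7 A.

1.88×10^-7 A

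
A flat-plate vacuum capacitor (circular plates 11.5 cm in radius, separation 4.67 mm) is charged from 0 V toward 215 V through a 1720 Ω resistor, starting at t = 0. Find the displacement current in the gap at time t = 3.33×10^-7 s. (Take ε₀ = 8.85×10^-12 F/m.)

C = ε₀A/d = (8.85×10^-12)(0.04155)/(4.67×10^-3) = 7.874×10^-11 F and τ = RC = 1.354×10^-7 s. I_d in the gap equals the RC charging current.
I_d(t) = (V₀/R) e^(−t/τ) = 0.1250 · e^(−2.459) = 0.0107 A.

0.0107 A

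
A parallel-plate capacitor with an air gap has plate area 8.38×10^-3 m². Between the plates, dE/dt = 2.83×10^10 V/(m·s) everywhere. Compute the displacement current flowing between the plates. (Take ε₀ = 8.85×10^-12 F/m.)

2.10×10^-3 A

The displacement current is ε₀ times dΦ_E/dt = ε₀ A dE/dt = (8.85×10^-12)(8.38×10^-3)(2.83×10^10) = 2.10×10^-3 A.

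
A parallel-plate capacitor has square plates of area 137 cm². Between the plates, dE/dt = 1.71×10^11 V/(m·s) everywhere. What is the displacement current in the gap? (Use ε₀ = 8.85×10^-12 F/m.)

I_d = ε₀ A (dE/dt) = (8.85×10^-12)(0.0137 m²)(1.71×10^11) = 0.0207 A.

0.0207 A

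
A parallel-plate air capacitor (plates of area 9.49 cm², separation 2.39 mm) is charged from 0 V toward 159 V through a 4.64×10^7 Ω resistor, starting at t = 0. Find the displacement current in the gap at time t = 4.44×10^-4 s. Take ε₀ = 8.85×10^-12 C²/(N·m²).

2.25×10^-7 A

With C = ε₀A/d = (8.85×10^-12)(9.49×10^-4)/(2.39×10^-3) = 3.514×10^-12 F, the time constant is τ = RC = 1.630×10^-4 s, so t/τ = 2.724 and e^(−t/τ) = 0.06561.
I_d = I_cond = (V₀/R) e^(−t/τ) = (3.427×10^-6)(0.06561) = 2.25×10^-7 A.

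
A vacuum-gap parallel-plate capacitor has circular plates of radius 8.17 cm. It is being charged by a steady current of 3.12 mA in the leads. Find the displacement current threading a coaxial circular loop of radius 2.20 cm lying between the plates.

Between the plates the displacement current equals the wire current: I_d = 3.12 mA = 3.12×10^-3 A.
Through an area πr² the displacement current is I_d·(πr²/πR²) = I_d (r/R)² = 2.26×10^-4 A.

2.26×10^-4 A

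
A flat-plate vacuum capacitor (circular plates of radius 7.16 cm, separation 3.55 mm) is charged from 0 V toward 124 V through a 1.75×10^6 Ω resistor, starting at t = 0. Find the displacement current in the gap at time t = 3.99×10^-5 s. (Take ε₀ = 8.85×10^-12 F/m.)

With C = ε₀A/d = (8.85×10^-12)(0.01611)/(3.55×10^-3) = 4.016×10^-11 F, the time constant is τ = RC = 7.028×10^-5 s, so t/τ = 0.5677 and e^(−t/τ) = 0.5668.
I_d = I_cond = (V₀/R) e^(−t/τ) = (7.086×10^-5)(0.5668) = 4.02×10^-5 A.

4.02×10^-5 A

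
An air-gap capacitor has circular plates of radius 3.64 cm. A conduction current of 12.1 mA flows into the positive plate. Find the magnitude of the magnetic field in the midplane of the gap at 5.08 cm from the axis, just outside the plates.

Between the plates the displacement current equals the wire current: I_d = 12.1 mA = 0.0121 A.
With r > R the enclosed displacement current is the full I_d; B = μ₀ I_d / (2πr) = 4.76×10^-8 T.

4.76×10^-8 T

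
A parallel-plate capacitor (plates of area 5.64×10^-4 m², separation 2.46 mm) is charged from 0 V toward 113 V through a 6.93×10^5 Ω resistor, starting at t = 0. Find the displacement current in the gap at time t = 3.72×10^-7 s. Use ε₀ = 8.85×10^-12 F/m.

1.25×10^-4 A

With C = ε₀A/d = (8.85×10^-12)(5.64×10^-4)/(2.46×10^-3) = 2.029×10^-12 F, the time constant is τ = RC = 1.406×10^-6 s, so t/τ = 0.2646 and e^(−t/τ) = 0.7675.
I_d = I_cond = (V₀/R) e^(−t/τ) = (1.631×10^-4)(0.7675) = 1.25×10^-4 A.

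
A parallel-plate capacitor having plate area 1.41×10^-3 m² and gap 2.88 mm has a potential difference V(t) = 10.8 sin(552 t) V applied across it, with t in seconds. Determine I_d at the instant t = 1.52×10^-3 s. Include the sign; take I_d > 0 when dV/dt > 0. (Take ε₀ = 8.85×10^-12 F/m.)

1.73×10^-8 A

dV/dt = (10.8)(552)·cos(0.83904) = 3983 V/s.
I_d = C dV/dt with C = ε₀A/d = (8.85×10^-12)(1.41×10^-3)/(2.88×10^-3) = 4.333×10^-12 F, so I_d = (4.333×10^-12)(3983) = 1.73×10^-8 A.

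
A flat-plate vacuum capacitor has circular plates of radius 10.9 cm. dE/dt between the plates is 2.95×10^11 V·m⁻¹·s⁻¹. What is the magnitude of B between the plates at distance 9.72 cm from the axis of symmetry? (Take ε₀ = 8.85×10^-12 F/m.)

1.59×10^-7 T

Through the whole plate area (πR² = 0.03733 m²), I_d = ε₀ πR² dE/dt = 0.09746 A.
For r < R the Ampère–Maxwell law gives B(2πr) = μ₀ I_d (r²/R²), so B = μ₀ I_d r/(2πR²) = (4π×10^-7)(0.09746)(0.0972)/(2π·0.109²) = 1.59×10^-7 T.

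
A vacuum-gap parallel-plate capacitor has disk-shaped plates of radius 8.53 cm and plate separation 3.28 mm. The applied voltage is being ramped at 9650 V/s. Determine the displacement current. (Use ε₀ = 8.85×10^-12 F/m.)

5.95×10^-7 A

C = ε₀A/d = (8.85×10^-12)(0.02286)/(3.28×10^-3) = 6.168×10^-11 F.
I_d = C dV/dt = (6.168×10^-11)(9650) = 5.95×10^-7 A.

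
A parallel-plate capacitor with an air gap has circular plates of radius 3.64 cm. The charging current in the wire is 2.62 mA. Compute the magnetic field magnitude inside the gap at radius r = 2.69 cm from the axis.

1.06×10^-8 T

By continuity the displacement current in the gap matches the conduction current: I_d = 2.62×10^-3 A.
For r < R the Ampère–Maxwell law gives B(2πr) = μ₀ I_d (r²/R²), so B = μ₀ I_d r/(2πR²) = (4π×10^-7)(2.62×10^-3)(0.0269)/(2π·0.0364²) = 1.06×10^-8 T.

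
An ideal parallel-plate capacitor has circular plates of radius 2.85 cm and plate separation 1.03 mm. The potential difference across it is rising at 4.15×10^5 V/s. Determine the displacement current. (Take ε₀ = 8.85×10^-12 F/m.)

The field between the plates is E = V/d, so dE/dt = (4.15×10^5)/(1.03×10^-3 m) = 4.029×10^8 V/(m·s).
I_d = ε₀ A (dE/dt) = (8.85×10^-12)(2.552×10^-3)(4.029×10^8) = 9.10×10^-6 A.

9.10×10^-6 A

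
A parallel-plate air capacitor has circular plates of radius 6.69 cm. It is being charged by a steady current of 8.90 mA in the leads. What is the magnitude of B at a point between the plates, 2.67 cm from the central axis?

1.06×10^-8 T

No conduction current crosses the gap, so I_d there equals the 8.90×10^-3 A in the leads.
∮B·dl = μ₀ I_d,enc with I_d,enc = I_d r²/R² = 1.418×10^-3 A; so B = μ₀ I_d,enc/(2πr) = 1.06×10^-8 T.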